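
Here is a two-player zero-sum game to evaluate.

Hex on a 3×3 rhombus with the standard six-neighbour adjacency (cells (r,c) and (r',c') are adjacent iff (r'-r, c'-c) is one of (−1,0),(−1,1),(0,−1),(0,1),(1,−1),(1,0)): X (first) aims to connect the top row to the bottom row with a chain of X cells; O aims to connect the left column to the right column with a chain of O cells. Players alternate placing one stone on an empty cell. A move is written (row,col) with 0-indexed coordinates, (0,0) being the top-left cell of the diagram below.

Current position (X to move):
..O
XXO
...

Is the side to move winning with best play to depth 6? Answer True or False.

X winning at [..O/XXO/...]: True

p1 X@[..O/XXO/...]: (0,0)[X.O/XXO/...]+1* (0,1)[.XO/XXO/...]+1 (2,0)[..O/XXO/X..]+1 (2,1)[..O/XXO/.X.]+1 (2,2)[..O/XXO/..X]+1
p2 O@[X.O/XXO/...]: (0,1)[XOO/XXO/...]-1* (2,0)[X.O/XXO/O..]-1 (2,1)[X.O/XXO/.O.]-1 (2,2)[X.O/XXO/..O]-1
p3 X@[XOO/XXO/...]: (2,0)[XOO/XXO/X..]+1* (2,1)[XOO/XXO/.X.]+1 (2,2)[XOO/XXO/..X]+1
p4 O@[XOO/XXO/X..] terminal -1; root [..O/XXO/...] d6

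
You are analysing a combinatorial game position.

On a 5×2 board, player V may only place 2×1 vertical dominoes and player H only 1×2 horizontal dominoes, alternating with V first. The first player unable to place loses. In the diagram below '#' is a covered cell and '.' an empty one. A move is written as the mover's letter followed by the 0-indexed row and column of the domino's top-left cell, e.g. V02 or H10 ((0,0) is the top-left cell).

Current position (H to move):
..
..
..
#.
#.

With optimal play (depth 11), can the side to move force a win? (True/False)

ply 1, H at ../../../#./#. | H00=-1→##/../../#./#.; H10=+1→../##/../#./#.*; H20=-1→../../##/#./#.
ply 2, V at ../##/../#./#. | V21=-1→../##/.#/##/#.*; V31=-1→../##/../##/##
ply 3, H at ../##/.#/##/#. | H00=+1→##/##/.#/##/#.*
ply 4: ##/##/.#/##/#. is terminal -1 (V); from ../../../#./#. depth 11

H winning at [../../../#./#.]: True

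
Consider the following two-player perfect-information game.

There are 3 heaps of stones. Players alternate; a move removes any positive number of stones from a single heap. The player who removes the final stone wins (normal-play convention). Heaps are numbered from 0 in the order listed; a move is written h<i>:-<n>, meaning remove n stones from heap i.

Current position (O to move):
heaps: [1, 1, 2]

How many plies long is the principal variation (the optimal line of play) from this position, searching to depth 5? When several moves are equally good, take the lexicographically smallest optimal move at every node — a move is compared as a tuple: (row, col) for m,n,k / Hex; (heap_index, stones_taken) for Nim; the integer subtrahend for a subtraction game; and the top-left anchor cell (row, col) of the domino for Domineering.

[(1,1,2)] O move#1: h0:-1:-1/(0,1,2), h1:-1:-1/(1,0,2), h2:-1:-1/(1,1,1), h2:-2:+1/(1,1,0)*
[(1,1,0)] X move#2: h0:-1:-1/(0,1,0)*, h1:-1:-1/(1,0,0)
[(0,1,0)] O move#3: h1:-1:+1/(0,0,0)*
[(0,0,0)] end (terminal -1, X#4); searched (1,1,2) to 5

PV length from [(1,1,2)]: 3 plies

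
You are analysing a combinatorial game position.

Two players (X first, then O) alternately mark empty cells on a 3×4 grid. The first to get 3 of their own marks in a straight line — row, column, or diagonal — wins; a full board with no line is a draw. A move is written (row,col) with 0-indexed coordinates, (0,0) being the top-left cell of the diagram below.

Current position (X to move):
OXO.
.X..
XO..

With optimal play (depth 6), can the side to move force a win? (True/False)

X winning at [OXO./.X../XO..]: True

p1 X@[OXO./.X../XO..]: (0,3)[OXOX/.X../XO..]-1 (1,0)[OXO./XX../XO..]-1 (1,2)[OXO./.XX./XO..]+1* (1,3)[OXO./.X.X/XO..]-1 (2,2)[OXO./.X../XOX.]+0 (2,3)[OXO./.X../XO.X]-1
p2 O@[OXO./.XX./XO..]: (0,3)[OXOO/.XX./XO..]-1* (1,0)[OXO./OXX./XO..]-1 (1,3)[OXO./.XXO/XO..]-1 (2,2)[OXO./.XX./XOO.]-1 (2,3)[OXO./.XX./XO.O]-1
p3 X@[OXOO/.XX./XO..]: (1,0)[OXOO/XXX./XO..]+1* (1,3)[OXOO/.XXX/XO..]+1 (2,2)[OXOO/.XX./XOX.]+1 (2,3)[OXOO/.XX./XO.X]+1
p4 O@[OXOO/XXX./XO..] terminal -1; root [OXO./.X../XO..] d6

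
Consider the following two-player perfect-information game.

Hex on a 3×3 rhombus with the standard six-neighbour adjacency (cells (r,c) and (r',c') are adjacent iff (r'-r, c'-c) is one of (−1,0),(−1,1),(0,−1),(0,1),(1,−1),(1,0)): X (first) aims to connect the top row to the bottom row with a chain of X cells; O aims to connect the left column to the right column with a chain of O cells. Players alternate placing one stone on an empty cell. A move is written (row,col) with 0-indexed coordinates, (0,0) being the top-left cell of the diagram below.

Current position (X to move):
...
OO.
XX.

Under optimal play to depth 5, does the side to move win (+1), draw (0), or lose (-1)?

value(.../OO./XX., X) = -1

ply 1, X at .../OO./XX. | (0,0)=-1→X../OO./XX.*; (0,1)=-1→.X./OO./XX.; (0,2)=-1→..X/OO./XX.; (1,2)=-1→.../OOX/XX.; (2,2)=-1→.../OO./XXX
ply 2, O at X../OO./XX. | (0,1)=+1→XO./OO./XX.*; (0,2)=+1→X.O/OO./XX.; (1,2)=+1→X../OOO/XX.; (2,2)=+1→X../OO./XXO
ply 3, X at XO./OO./XX. | (0,2)=-1→XOX/OO./XX.*; (1,2)=-1→XO./OOX/XX.; (2,2)=-1→XO./OO./XXX
ply 4, O at XOX/OO./XX. | (1,2)=+1→XOX/OOO/XX.*; (2,2)=-1→XOX/OO./XXO
ply 5: XOX/OOO/XX. is terminal -1 (X); from .../OO./XX. depth 5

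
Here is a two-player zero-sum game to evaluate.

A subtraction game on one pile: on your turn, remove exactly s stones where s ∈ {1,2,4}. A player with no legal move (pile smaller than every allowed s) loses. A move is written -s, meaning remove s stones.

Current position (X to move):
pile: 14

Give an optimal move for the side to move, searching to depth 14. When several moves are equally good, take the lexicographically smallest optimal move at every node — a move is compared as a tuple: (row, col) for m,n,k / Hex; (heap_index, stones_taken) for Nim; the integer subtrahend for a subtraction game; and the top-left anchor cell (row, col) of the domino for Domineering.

[14] X move#1: -1:-1/13, -2:+1/12*, -4:-1/10
[12] O move#2: -1:-1/11*, -2:-1/10, -4:-1/8
[11] X move#3: -1:-1/10, -2:+1/9*, -4:-1/7
[9] O move#4: -1:-1/8*, -2:-1/7, -4:-1/5
[8] X move#5: -1:-1/7, -2:+1/6*, -4:-1/4
[6] O move#6: -1:-1/5*, -2:-1/4, -4:-1/2
[5] X move#7: -1:-1/4, -2:+1/3*, -4:-1/1
[3] O move#8: -1:-1/2*, -2:-1/1
[2] X move#9: -1:-1/1, -2:+1/0*
[0] end (terminal -1, O#10); searched 14 to 14

X's best at [14]: -2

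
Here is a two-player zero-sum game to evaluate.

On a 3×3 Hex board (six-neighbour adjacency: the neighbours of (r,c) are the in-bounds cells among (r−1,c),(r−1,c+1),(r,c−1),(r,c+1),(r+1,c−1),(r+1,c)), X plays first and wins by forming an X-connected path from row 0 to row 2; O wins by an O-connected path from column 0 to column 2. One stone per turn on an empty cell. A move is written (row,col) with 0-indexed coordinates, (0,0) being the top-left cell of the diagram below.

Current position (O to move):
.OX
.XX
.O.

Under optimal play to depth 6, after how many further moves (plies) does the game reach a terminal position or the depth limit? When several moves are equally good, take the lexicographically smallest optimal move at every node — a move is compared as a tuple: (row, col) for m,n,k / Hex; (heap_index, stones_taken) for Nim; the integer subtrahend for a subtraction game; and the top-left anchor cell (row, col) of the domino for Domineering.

[.OX/.XX/.O.] O move#1: (0,0):-1/OOX/.XX/.O.*, (1,0):-1/.OX/OXX/.O., (2,0):-1/.OX/.XX/OO., (2,2):-1/.OX/.XX/.OO
[OOX/.XX/.O.] X move#2: (1,0):+1/OOX/XXX/.O.*, (2,0):+1/OOX/.XX/XO., (2,2):+1/OOX/.XX/.OX
[OOX/XXX/.O.] O move#3: (2,0):-1/OOX/XXX/OO.*, (2,2):-1/OOX/XXX/.OO
[OOX/XXX/OO.] X move#4: (2,2):+1/OOX/XXX/OOX*
[OOX/XXX/OOX] end (terminal -1, O#5); searched .OX/.XX/.O. to 6

PV length from [.OX/.XX/.O.]: 4 plies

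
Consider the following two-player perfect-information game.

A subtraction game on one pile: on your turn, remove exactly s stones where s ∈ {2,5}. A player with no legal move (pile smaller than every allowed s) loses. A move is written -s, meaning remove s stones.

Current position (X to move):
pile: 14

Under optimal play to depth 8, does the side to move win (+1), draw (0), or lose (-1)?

ply 1, X at 14 | -2=-1→12*; -5=-1→9
ply 2, O at 12 | -2=-1→10; -5=+1→7*
ply 3, X at 7 | -2=-1→5*; -5=-1→2
ply 4, O at 5 | -2=-1→3; -5=+1→0*
ply 5: 0 is terminal -1 (X); from 14 depth 8

value(14, X) = -1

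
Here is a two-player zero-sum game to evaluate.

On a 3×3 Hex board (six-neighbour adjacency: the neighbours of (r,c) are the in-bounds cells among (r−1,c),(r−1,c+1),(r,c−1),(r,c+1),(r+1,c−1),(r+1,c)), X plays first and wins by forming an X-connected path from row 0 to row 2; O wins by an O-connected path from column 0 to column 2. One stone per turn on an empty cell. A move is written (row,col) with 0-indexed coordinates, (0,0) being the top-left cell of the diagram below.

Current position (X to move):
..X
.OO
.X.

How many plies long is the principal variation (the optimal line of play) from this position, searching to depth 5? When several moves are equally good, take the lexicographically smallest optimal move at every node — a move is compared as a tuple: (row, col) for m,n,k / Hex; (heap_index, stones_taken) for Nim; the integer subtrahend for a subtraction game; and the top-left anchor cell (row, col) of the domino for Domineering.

ply 1, X at ..X/.OO/.X. | (0,0)=-1→X.X/.OO/.X.*; (0,1)=-1→.XX/.OO/.X.; (1,0)=-1→..X/XOO/.X.; (2,0)=-1→..X/.OO/XX.; (2,2)=-1→..X/.OO/.XX
ply 2, O at X.X/.OO/.X. | (0,1)=+1→XOX/.OO/.X.*; (1,0)=+1→X.X/OOO/.X.; (2,0)=+1→X.X/.OO/OX.; (2,2)=+1→X.X/.OO/.XO
ply 3, X at XOX/.OO/.X. | (1,0)=-1→XOX/XOO/.X.*; (2,0)=-1→XOX/.OO/XX.; (2,2)=-1→XOX/.OO/.XX
ply 4, O at XOX/XOO/.X. | (2,0)=+1→XOX/XOO/OX.*; (2,2)=-1→XOX/XOO/.XO
ply 5: XOX/XOO/OX. is terminal -1 (X); from ..X/.OO/.X. depth 5

PV length from [..X/.OO/.X.]: 4 plies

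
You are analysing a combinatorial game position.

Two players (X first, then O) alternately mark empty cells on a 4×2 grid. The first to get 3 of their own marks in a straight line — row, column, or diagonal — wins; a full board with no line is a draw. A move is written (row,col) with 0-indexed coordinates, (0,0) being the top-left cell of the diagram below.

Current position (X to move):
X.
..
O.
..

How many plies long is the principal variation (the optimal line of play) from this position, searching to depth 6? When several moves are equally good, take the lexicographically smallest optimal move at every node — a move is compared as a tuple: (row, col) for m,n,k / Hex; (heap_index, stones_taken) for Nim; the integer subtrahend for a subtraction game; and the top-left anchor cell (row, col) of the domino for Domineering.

PV length from [X./../O./..]: 6 plies

p1 X@[X./../O./..]: (0,1)[XX/../O./..]+0* (1,0)[X./X./O./..]+0 (1,1)[X./.X/O./..]+0 (2,1)[X./../OX/..]+0 (3,0)[X./../O./X.]+0 (3,1)[X./../O./.X]+0
p2 O@[XX/../O./..]: (1,0)[XX/O./O./..]+0* (1,1)[XX/.O/O./..]+0 (2,1)[XX/../OO/..]+0 (3,0)[XX/../O./O.]+0 (3,1)[XX/../O./.O]+0
p3 X@[XX/O./O./..]: (1,1)[XX/OX/O./..]-1 (2,1)[XX/O./OX/..]-1 (3,0)[XX/O./O./X.]+0* (3,1)[XX/O./O./.X]-1
p4 O@[XX/O./O./X.]: (1,1)[XX/OO/O./X.]+0* (2,1)[XX/O./OO/X.]+0 (3,1)[XX/O./O./XO]+0
p5 X@[XX/OO/O./X.]: (2,1)[XX/OO/OX/X.]+0* (3,1)[XX/OO/O./XX]+0
p6 O@[XX/OO/OX/X.]: (3,1)[XX/OO/OX/XO]+0*
p7 X@[XX/OO/OX/XO] terminal +0; root [X./../O./..] d6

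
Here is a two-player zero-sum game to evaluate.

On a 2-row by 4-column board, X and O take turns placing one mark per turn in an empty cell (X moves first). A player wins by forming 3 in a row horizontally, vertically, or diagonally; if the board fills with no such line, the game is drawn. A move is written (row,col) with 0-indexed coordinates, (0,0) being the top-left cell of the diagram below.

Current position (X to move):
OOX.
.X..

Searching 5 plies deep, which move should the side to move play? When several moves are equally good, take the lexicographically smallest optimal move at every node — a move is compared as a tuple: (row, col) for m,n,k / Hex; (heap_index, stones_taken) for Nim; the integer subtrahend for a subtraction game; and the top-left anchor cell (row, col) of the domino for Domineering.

X's best at [OOX./.X..]: (1,2)

p1 X@[OOX./.X..]: (0,3)[OOXX/.X..]+0 (1,0)[OOX./XX..]+0 (1,2)[OOX./.XX.]+1* (1,3)[OOX./.X.X]+0
p2 O@[OOX./.XX.]: (0,3)[OOXO/.XX.]-1* (1,0)[OOX./OXX.]-1 (1,3)[OOX./.XXO]-1
p3 X@[OOXO/.XX.]: (1,0)[OOXO/XXX.]+1* (1,3)[OOXO/.XXX]+1
p4 O@[OOXO/XXX.] terminal -1; root [OOX./.X..] d5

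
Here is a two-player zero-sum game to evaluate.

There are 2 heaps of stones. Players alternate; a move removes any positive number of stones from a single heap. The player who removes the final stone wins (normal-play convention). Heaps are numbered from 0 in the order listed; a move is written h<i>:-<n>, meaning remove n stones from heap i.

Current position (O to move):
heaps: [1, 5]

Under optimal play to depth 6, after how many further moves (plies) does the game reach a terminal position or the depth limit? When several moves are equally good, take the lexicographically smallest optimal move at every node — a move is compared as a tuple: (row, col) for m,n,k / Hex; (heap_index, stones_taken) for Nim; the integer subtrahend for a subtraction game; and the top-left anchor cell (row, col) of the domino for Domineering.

PV length from [(1,5)]: 3 plies

p1 O@[(1,5)]: h0:-1[(0,5)]-1 h1:-1[(1,4)]-1 h1:-2[(1,3)]-1 h1:-3[(1,2)]-1 h1:-4[(1,1)]+1* h1:-5[(1,0)]-1
p2 X@[(1,1)]: h0:-1[(0,1)]-1* h1:-1[(1,0)]-1
p3 O@[(0,1)]: h1:-1[(0,0)]+1*
p4 X@[(0,0)] terminal -1; root [(1,5)] d6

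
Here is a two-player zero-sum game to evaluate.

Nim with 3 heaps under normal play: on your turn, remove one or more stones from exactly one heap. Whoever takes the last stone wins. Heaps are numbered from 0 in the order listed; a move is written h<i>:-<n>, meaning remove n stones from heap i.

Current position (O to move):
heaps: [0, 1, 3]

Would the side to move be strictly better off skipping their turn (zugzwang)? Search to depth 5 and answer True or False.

[(0,1,3)] O move#1: h1:-1:-1/(0,0,3), h2:-1:-1/(0,1,2), h2:-2:+1/(0,1,1)*, h2:-3:-1/(0,1,0)
[(0,1,1)] X move#2: h1:-1:-1/(0,0,1)*, h2:-1:-1/(0,1,0)
[(0,0,1)] O move#3: h2:-1:+1/(0,0,0)*
[(0,0,0)] end (terminal -1, X#4); searched (0,1,3) to 5
if O skipped the turn, X would face:
~ [(0,1,3)] X move#1: h1:-1:-1/(0,0,3), h2:-1:-1/(0,1,2), h2:-2:+1/(0,1,1)*, h2:-3:-1/(0,1,0)
~ [(0,1,1)] O move#2: h1:-1:-1/(0,0,1)*, h2:-1:-1/(0,1,0)
~ [(0,0,1)] X move#3: h2:-1:+1/(0,0,0)*
~ [(0,0,0)] end (terminal -1, O#4); searched (0,1,3) to 5
compare (O): move=+1 vs pass=-1

zugzwang((0,1,3), O) = False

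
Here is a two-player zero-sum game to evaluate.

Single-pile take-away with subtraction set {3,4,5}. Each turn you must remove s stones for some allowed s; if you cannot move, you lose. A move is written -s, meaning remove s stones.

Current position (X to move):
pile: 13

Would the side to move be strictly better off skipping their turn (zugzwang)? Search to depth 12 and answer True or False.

zugzwang(13, X) = False

p1 X@[13]: -3[10]+1* -4[9]+1 -5[8]+1
p2 O@[10]: -3[7]-1* -4[6]-1 -5[5]-1
p3 X@[7]: -3[4]-1 -4[3]-1 -5[2]+1*
p4 O@[2] terminal -1; root [13] d12
suppose X passes — search the same position with O to move:
pass> p1 O@[13]: -3[10]+1* -4[9]+1 -5[8]+1
pass> p2 X@[10]: -3[7]-1* -4[6]-1 -5[5]-1
pass> p3 O@[7]: -3[4]-1 -4[3]-1 -5[2]+1*
pass> p4 X@[2] terminal -1; root [13] d12
for X: play +1, pass -1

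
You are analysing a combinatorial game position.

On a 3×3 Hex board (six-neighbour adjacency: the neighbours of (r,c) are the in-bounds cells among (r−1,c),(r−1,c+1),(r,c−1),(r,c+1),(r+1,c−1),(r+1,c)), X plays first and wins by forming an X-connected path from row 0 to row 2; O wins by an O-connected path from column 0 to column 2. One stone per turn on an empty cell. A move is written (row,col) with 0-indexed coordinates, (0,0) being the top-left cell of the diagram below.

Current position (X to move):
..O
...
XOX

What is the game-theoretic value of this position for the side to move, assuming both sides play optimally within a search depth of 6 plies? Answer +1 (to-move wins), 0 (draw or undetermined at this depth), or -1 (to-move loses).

ply 1, X at ..O/.../XOX | (0,0)=-1→X.O/.../XOX; (0,1)=+1→.XO/.../XOX*; (1,0)=+1→..O/X../XOX; (1,1)=-1→..O/.X./XOX; (1,2)=-1→..O/..X/XOX
ply 2, O at .XO/.../XOX | (0,0)=-1→OXO/.../XOX*; (1,0)=-1→.XO/O../XOX; (1,1)=-1→.XO/.O./XOX; (1,2)=-1→.XO/..O/XOX
ply 3, X at OXO/.../XOX | (1,0)=+1→OXO/X../XOX*; (1,1)=+1→OXO/.X./XOX; (1,2)=+1→OXO/..X/XOX
ply 4: OXO/X../XOX is terminal -1 (O); from ..O/.../XOX depth 6

value(..O/.../XOX, X) = +1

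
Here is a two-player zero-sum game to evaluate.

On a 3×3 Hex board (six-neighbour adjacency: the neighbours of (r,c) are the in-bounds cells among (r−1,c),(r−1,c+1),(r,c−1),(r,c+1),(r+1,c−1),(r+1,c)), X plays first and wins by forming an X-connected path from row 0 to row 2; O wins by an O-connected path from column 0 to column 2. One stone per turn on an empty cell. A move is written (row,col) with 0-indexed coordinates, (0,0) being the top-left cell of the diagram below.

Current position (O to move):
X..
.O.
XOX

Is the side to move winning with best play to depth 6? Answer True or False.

O winning at [X../.O./XOX]: True

ply 1, O at X../.O./XOX | (0,1)=-1→XO./.O./XOX; (0,2)=-1→X.O/.O./XOX; (1,0)=+1→X../OO./XOX*; (1,2)=-1→X../.OO/XOX
ply 2, X at X../OO./XOX | (0,1)=-1→XX./OO./XOX*; (0,2)=-1→X.X/OO./XOX; (1,2)=-1→X../OOX/XOX
ply 3, O at XX./OO./XOX | (0,2)=+1→XXO/OO./XOX*; (1,2)=+1→XX./OOO/XOX
ply 4: XXO/OO./XOX is terminal -1 (X); from X../.O./XOX depth 6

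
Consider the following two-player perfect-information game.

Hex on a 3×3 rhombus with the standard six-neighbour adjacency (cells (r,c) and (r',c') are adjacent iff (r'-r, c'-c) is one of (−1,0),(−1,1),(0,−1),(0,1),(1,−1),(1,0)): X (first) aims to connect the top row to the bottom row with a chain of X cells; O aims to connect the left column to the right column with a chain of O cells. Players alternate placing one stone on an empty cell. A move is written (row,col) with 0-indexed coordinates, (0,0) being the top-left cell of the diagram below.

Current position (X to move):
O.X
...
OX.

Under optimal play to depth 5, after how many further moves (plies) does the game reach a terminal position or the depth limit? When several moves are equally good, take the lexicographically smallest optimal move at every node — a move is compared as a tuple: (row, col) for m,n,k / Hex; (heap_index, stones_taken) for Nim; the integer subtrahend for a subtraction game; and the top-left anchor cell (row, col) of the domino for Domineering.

PV length from [O.X/.../OX.]: 3 plies

[O.X/.../OX.] X move#1: (0,1):+1/OXX/.../OX.*, (1,0):+1/O.X/X../OX., (1,1):+1/O.X/.X./OX., (1,2):+1/O.X/..X/OX., (2,2):+1/O.X/.../OXX
[OXX/.../OX.] O move#2: (1,0):-1/OXX/O../OX.*, (1,1):-1/OXX/.O./OX., (1,2):-1/OXX/..O/OX., (2,2):-1/OXX/.../OXO
[OXX/O../OX.] X move#3: (1,1):+1/OXX/OX./OX.*, (1,2):+1/OXX/O.X/OX., (2,2):+1/OXX/O../OXX
[OXX/OX./OX.] end (terminal -1, O#4); searched O.X/.../OX. to 5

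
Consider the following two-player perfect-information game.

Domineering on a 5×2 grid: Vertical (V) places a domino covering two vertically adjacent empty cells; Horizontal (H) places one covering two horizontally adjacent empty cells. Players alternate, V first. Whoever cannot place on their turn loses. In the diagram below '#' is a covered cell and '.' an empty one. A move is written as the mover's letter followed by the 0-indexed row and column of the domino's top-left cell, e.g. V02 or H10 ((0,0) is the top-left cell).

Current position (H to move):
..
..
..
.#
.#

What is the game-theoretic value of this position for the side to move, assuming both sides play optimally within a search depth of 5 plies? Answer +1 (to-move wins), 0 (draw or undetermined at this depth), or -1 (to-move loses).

value(../../../.#/.#, H) = +1

p1 H@[../../../.#/.#]: H00[##/../../.#/.#]-1 H10[../##/../.#/.#]+1* H20[../../##/.#/.#]-1
p2 V@[../##/../.#/.#]: V20[../##/#./##/.#]-1* V30[../##/../##/##]-1
p3 H@[../##/#./##/.#]: H00[##/##/#./##/.#]+1*
p4 V@[##/##/#./##/.#] terminal -1; root [../../../.#/.#] d5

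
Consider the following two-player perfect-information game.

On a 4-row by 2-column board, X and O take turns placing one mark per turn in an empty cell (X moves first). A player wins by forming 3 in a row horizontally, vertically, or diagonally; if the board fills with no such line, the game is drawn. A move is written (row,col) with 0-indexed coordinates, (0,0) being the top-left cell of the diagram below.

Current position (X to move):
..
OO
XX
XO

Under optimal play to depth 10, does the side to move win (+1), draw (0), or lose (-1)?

value(../OO/XX/XO, X) = 0

p1 X@[../OO/XX/XO]: (0,0)[X./OO/XX/XO]+0* (0,1)[.X/OO/XX/XO]+0
p2 O@[X./OO/XX/XO]: (0,1)[XO/OO/XX/XO]+0*
p3 X@[XO/OO/XX/XO] terminal +0; root [../OO/XX/XO] d10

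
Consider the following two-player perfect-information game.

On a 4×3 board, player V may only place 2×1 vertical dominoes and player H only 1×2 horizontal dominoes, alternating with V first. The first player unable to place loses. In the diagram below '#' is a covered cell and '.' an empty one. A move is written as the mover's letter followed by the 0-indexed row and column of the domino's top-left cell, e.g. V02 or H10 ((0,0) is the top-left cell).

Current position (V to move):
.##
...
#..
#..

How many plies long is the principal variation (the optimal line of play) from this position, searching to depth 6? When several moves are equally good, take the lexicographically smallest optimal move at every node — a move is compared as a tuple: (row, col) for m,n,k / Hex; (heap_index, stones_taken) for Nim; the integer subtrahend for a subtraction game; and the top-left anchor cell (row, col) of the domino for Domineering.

PV length from [.##/.../#../#..]: 3 plies

p1 V@[.##/.../#../#..]: V00[###/#../#../#..]-1 V11[.##/.#./##./#..]+1* V12[.##/..#/#.#/#..]+1 V21[.##/.../##./##.]+1 V22[.##/.../#.#/#.#]+1
p2 H@[.##/.#./##./#..]: H31[.##/.#./##./###]-1*
p3 V@[.##/.#./##./###]: V00[###/##./##./###]+1* V12[.##/.##/###/###]+1
p4 H@[###/##./##./###] terminal -1; root [.##/.../#../#..] d6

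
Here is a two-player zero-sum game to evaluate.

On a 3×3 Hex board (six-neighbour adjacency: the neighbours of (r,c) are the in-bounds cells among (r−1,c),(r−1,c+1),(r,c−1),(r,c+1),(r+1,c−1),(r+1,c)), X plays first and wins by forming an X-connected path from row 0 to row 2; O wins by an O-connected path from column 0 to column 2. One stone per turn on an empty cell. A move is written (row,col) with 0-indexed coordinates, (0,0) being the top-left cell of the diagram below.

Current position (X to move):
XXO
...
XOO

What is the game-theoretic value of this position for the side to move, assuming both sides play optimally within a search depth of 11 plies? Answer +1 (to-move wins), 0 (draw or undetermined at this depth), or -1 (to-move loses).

p1 X@[XXO/.../XOO]: (1,0)[XXO/X../XOO]+1* (1,1)[XXO/.X./XOO]+1 (1,2)[XXO/..X/XOO]+1
p2 O@[XXO/X../XOO] terminal -1; root [XXO/.../XOO] d11

value(XXO/.../XOO, X) = +1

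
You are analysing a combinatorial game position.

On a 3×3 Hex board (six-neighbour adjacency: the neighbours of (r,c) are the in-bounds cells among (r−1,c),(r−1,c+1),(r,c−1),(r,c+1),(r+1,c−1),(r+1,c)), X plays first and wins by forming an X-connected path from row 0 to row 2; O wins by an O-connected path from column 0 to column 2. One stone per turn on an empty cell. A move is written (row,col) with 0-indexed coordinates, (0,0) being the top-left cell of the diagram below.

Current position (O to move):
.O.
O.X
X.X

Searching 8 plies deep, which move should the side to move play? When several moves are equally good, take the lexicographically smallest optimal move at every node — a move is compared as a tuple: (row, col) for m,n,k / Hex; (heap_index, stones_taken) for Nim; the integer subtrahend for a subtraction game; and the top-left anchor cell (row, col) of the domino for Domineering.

O's best at [.O./O.X/X.X]: (0,2)

ply 1, O at .O./O.X/X.X | (0,0)=-1→OO./O.X/X.X; (0,2)=+1→.OO/O.X/X.X*; (1,1)=-1→.O./OOX/X.X; (2,1)=-1→.O./O.X/XOX
ply 2: .OO/O.X/X.X is terminal -1 (X); from .O./O.X/X.X depth 8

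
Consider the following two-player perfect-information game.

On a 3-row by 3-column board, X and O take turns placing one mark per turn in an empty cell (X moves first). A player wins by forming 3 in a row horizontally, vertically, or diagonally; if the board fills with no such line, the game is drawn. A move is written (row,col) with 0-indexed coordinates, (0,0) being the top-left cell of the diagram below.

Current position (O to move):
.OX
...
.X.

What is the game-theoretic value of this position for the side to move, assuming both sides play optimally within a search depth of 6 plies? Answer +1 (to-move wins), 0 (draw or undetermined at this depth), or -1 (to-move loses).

p1 O@[.OX/.../.X.]: (0,0)[OOX/.../.X.]-1 (1,0)[.OX/O../.X.]-1 (1,1)[.OX/.O./.X.]-1 (1,2)[.OX/..O/.X.]-1 (2,0)[.OX/.../OX.]+0* (2,2)[.OX/.../.XO]+0
p2 X@[.OX/.../OX.]: (0,0)[XOX/.../OX.]+0* (1,0)[.OX/X../OX.]+0 (1,1)[.OX/.X./OX.]+0 (1,2)[.OX/..X/OX.]+0 (2,2)[.OX/.../OXX]+0
p3 O@[XOX/.../OX.]: (1,0)[XOX/O../OX.]-1 (1,1)[XOX/.O./OX.]+0* (1,2)[XOX/..O/OX.]+0 (2,2)[XOX/.../OXO]+0
p4 X@[XOX/.O./OX.]: (1,0)[XOX/XO./OX.]+0* (1,2)[XOX/.OX/OX.]+0 (2,2)[XOX/.O./OXX]+0
p5 O@[XOX/XO./OX.]: (1,2)[XOX/XOO/OX.]+0* (2,2)[XOX/XO./OXO]+0
p6 X@[XOX/XOO/OX.]: (2,2)[XOX/XOO/OXX]+0*
p7 O@[XOX/XOO/OXX] terminal +0; root [.OX/.../.X.] d6

value(.OX/.../.X., O) = 0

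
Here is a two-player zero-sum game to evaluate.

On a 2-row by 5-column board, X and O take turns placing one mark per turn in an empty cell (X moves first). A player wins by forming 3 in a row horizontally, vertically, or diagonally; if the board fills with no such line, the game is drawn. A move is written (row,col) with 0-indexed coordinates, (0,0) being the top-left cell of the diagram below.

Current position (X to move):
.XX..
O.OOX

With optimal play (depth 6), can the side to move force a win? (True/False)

[.XX../O.OOX] X move#1: (0,0):+1/XXX../O.OOX*, (0,3):+1/.XXX./O.OOX, (0,4):-1/.XX.X/O.OOX, (1,1):+1/.XX../OXOOX
[XXX../O.OOX] end (terminal -1, O#2); searched .XX../O.OOX to 6

X winning at [.XX../O.OOX]: True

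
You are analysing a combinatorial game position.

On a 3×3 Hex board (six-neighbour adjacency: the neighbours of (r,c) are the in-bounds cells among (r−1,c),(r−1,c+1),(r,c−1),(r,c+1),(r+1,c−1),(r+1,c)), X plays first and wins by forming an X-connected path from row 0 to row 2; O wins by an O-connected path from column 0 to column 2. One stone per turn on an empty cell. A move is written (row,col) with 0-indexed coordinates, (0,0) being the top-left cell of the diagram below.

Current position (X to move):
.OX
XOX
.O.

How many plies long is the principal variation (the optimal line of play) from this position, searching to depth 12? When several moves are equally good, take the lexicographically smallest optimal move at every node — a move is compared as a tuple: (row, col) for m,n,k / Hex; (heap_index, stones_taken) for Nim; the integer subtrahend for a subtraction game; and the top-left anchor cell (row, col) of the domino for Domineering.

ply 1, X at .OX/XOX/.O. | (0,0)=+1→XOX/XOX/.O.*; (2,0)=+1→.OX/XOX/XO.; (2,2)=+1→.OX/XOX/.OX
ply 2, O at XOX/XOX/.O. | (2,0)=-1→XOX/XOX/OO.*; (2,2)=-1→XOX/XOX/.OO
ply 3, X at XOX/XOX/OO. | (2,2)=+1→XOX/XOX/OOX*
ply 4: XOX/XOX/OOX is terminal -1 (O); from .OX/XOX/.O. depth 12

PV length from [.OX/XOX/.O.]: 3 plies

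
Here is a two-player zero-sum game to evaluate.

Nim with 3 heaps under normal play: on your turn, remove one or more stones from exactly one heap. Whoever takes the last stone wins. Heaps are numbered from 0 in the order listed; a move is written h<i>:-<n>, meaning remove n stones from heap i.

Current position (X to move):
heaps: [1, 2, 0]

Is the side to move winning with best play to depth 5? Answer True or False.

[(1,2,0)] X move#1: h0:-1:-1/(0,2,0), h1:-1:+1/(1,1,0)*, h1:-2:-1/(1,0,0)
[(1,1,0)] O move#2: h0:-1:-1/(0,1,0)*, h1:-1:-1/(1,0,0)
[(0,1,0)] X move#3: h1:-1:+1/(0,0,0)*
[(0,0,0)] end (terminal -1, O#4); searched (1,2,0) to 5

X winning at [(1,2,0)]: True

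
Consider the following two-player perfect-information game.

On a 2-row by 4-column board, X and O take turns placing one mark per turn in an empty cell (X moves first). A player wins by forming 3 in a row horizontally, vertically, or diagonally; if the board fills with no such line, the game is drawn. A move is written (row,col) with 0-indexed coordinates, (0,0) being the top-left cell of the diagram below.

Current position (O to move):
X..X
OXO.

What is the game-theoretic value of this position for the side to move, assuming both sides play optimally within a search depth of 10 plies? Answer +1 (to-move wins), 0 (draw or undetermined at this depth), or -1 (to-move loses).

ply 1, O at X..X/OXO. | (0,1)=+0→XO.X/OXO.*; (0,2)=+0→X.OX/OXO.; (1,3)=+0→X..X/OXOO
ply 2, X at XO.X/OXO. | (0,2)=+0→XOXX/OXO.*; (1,3)=+0→XO.X/OXOX
ply 3, O at XOXX/OXO. | (1,3)=+0→XOXX/OXOO*
ply 4: XOXX/OXOO is terminal +0 (X); from X..X/OXO. depth 10

value(X..X/OXO., O) = 0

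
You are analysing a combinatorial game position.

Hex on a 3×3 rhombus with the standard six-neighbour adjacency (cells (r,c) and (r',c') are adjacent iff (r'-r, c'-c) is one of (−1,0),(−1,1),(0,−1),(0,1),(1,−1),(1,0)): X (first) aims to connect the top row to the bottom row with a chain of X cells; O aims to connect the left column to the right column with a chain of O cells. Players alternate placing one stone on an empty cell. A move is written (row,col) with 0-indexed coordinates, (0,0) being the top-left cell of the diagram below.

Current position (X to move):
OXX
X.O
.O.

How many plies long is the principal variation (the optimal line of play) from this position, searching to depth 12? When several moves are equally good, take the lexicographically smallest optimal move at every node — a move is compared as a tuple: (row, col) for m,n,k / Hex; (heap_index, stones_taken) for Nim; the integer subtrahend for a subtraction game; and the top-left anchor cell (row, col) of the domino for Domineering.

PV length from [OXX/X.O/.O.]: 1 ply

ply 1, X at OXX/X.O/.O. | (1,1)=-1→OXX/XXO/.O.; (2,0)=+1→OXX/X.O/XO.*; (2,2)=-1→OXX/X.O/.OX
ply 2: OXX/X.O/XO. is terminal -1 (O); from OXX/X.O/.O. depth 12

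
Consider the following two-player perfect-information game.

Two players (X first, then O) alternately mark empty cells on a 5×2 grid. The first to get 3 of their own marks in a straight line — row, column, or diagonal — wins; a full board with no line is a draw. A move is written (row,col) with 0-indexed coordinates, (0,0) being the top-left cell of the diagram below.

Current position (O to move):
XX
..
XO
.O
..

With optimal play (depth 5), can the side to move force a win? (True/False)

O winning at [XX/../XO/.O/..]: True

ply 1, O at XX/../XO/.O/.. | (1,0)=+1→XX/O./XO/.O/..*; (1,1)=+1→XX/.O/XO/.O/..; (3,0)=-1→XX/../XO/OO/..; (4,0)=-1→XX/../XO/.O/O.; (4,1)=+1→XX/../XO/.O/.O
ply 2, X at XX/O./XO/.O/.. | (1,1)=-1→XX/OX/XO/.O/..*; (3,0)=-1→XX/O./XO/XO/..; (4,0)=-1→XX/O./XO/.O/X.; (4,1)=-1→XX/O./XO/.O/.X
ply 3, O at XX/OX/XO/.O/.. | (3,0)=+0→XX/OX/XO/OO/..; (4,0)=+0→XX/OX/XO/.O/O.; (4,1)=+1→XX/OX/XO/.O/.O*
ply 4: XX/OX/XO/.O/.O is terminal -1 (X); from XX/../XO/.O/.. depth 5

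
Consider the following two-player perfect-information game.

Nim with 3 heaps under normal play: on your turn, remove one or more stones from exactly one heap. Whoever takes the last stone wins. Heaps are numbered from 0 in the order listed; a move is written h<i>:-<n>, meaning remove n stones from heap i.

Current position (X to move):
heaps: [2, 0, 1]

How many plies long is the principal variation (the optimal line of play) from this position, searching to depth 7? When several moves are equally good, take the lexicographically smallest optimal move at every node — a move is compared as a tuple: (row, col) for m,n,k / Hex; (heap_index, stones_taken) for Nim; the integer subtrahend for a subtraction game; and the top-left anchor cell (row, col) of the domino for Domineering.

[(2,0,1)] X move#1: h0:-1:+1/(1,0,1)*, h0:-2:-1/(0,0,1), h2:-1:-1/(2,0,0)
[(1,0,1)] O move#2: h0:-1:-1/(0,0,1)*, h2:-1:-1/(1,0,0)
[(0,0,1)] X move#3: h2:-1:+1/(0,0,0)*
[(0,0,0)] end (terminal -1, O#4); searched (2,0,1) to 7

PV length from [(2,0,1)]: 3 plies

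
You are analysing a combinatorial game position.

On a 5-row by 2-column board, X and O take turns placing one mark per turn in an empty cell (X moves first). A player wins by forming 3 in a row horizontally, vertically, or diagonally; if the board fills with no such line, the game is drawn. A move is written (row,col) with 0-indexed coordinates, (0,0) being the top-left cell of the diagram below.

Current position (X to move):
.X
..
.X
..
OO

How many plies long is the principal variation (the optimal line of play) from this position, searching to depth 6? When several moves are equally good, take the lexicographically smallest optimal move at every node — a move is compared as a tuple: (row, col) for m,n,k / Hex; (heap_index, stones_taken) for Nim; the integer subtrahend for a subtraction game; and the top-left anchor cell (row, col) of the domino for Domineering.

PV length from [.X/../.X/../OO]: 3 plies

ply 1, X at .X/../.X/../OO | (0,0)=+0→XX/../.X/../OO; (1,0)=+1→.X/X./.X/../OO*; (1,1)=+1→.X/.X/.X/../OO; (2,0)=+1→.X/../XX/../OO; (3,0)=+0→.X/../.X/X./OO; (3,1)=+0→.X/../.X/.X/OO
ply 2, O at .X/X./.X/../OO | (0,0)=-1→OX/X./.X/../OO*; (1,1)=-1→.X/XO/.X/../OO; (2,0)=-1→.X/X./OX/../OO; (3,0)=-1→.X/X./.X/O./OO; (3,1)=-1→.X/X./.X/.O/OO
ply 3, X at OX/X./.X/../OO | (1,1)=+1→OX/XX/.X/../OO*; (2,0)=+1→OX/X./XX/../OO; (3,0)=+1→OX/X./.X/X./OO; (3,1)=+0→OX/X./.X/.X/OO
ply 4: OX/XX/.X/../OO is terminal -1 (O); from .X/../.X/../OO depth 6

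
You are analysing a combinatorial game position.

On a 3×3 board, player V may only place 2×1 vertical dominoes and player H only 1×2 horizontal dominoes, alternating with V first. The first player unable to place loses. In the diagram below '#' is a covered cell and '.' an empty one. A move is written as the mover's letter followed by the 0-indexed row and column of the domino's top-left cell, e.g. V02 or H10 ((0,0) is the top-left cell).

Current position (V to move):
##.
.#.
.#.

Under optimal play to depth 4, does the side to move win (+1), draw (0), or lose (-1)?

[##./.#./.#.] V move#1: V02:+1/###/.##/.#.*, V10:+1/##./##./##., V12:+1/##./.##/.##
[###/.##/.#.] end (terminal -1, H#2); searched ##./.#./.#. to 4

value(##./.#./.#., V) = +1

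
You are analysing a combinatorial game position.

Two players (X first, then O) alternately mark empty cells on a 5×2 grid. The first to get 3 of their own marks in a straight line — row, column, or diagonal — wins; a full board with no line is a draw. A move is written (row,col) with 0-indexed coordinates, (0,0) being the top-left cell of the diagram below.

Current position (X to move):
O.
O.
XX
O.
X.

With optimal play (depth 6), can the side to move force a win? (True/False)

X winning at [O./O./XX/O./X.]: True

ply 1, X at O./O./XX/O./X. | (0,1)=+0→OX/O./XX/O./X.; (1,1)=+1→O./OX/XX/O./X.*; (3,1)=+1→O./O./XX/OX/X.; (4,1)=+0→O./O./XX/O./XX
ply 2, O at O./OX/XX/O./X. | (0,1)=-1→OO/OX/XX/O./X.*; (3,1)=-1→O./OX/XX/OO/X.; (4,1)=-1→O./OX/XX/O./XO
ply 3, X at OO/OX/XX/O./X. | (3,1)=+1→OO/OX/XX/OX/X.*; (4,1)=+0→OO/OX/XX/O./XX
ply 4: OO/OX/XX/OX/X. is terminal -1 (O); from O./O./XX/O./X. depth 6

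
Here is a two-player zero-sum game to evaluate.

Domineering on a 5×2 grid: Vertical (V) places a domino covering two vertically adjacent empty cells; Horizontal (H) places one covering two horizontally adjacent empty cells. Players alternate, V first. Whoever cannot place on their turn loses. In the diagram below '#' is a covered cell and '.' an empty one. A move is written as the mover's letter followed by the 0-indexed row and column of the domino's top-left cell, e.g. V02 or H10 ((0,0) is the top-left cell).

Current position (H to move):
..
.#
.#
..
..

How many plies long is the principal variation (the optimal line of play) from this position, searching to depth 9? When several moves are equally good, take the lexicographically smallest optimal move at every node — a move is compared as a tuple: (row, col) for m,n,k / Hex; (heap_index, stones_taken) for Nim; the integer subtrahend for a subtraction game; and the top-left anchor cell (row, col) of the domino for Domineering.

ply 1, H at ../.#/.#/../.. | H00=-1→##/.#/.#/../..; H30=+1→../.#/.#/##/..*; H40=+1→../.#/.#/../##
ply 2, V at ../.#/.#/##/.. | V00=-1→#./##/.#/##/..*; V10=-1→../##/##/##/..
ply 3, H at #./##/.#/##/.. | H40=+1→#./##/.#/##/##*
ply 4: #./##/.#/##/## is terminal -1 (V); from ../.#/.#/../.. depth 9

PV length from [../.#/.#/../..]: 3 plies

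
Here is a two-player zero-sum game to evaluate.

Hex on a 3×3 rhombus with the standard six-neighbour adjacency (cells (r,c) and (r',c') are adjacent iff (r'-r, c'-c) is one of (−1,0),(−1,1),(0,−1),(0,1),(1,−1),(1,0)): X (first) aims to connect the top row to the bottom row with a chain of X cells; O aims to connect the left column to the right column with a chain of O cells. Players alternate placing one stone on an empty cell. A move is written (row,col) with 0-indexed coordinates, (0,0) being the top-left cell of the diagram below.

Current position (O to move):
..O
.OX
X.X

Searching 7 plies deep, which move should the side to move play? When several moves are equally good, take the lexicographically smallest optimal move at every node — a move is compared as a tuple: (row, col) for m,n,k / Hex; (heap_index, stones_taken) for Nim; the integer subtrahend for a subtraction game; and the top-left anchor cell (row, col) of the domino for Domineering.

O's best at [..O/.OX/X.X]: (0,0)

[..O/.OX/X.X] O move#1: (0,0):+1/O.O/.OX/X.X*, (0,1):+1/.OO/.OX/X.X, (1,0):+1/..O/OOX/X.X, (2,1):-1/..O/.OX/XOX
[O.O/.OX/X.X] X move#2: (0,1):-1/OXO/.OX/X.X*, (1,0):-1/O.O/XOX/X.X, (2,1):-1/O.O/.OX/XXX
[OXO/.OX/X.X] O move#3: (1,0):+1/OXO/OOX/X.X*, (2,1):-1/OXO/.OX/XOX
[OXO/OOX/X.X] end (terminal -1, X#4); searched ..O/.OX/X.X to 7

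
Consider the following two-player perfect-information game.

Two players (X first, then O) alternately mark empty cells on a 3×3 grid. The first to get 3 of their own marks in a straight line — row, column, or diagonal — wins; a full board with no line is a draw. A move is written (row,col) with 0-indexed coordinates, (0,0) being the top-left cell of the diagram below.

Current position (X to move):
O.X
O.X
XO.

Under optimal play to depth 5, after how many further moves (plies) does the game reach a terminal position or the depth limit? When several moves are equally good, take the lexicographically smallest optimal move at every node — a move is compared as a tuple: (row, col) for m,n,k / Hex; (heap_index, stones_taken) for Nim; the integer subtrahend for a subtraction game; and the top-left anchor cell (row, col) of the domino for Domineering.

p1 X@[O.X/O.X/XO.]: (0,1)[OXX/O.X/XO.]+1* (1,1)[O.X/OXX/XO.]+1 (2,2)[O.X/O.X/XOX]+1
p2 O@[OXX/O.X/XO.]: (1,1)[OXX/OOX/XO.]-1* (2,2)[OXX/O.X/XOO]-1
p3 X@[OXX/OOX/XO.]: (2,2)[OXX/OOX/XOX]+1*
p4 O@[OXX/OOX/XOX] terminal -1; root [O.X/O.X/XO.] d5

PV length from [O.X/O.X/XO.]: 3 plies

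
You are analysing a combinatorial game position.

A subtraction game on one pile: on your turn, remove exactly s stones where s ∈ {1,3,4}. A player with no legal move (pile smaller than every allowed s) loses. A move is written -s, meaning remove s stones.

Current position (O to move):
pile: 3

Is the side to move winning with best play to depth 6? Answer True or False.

O winning at [3]: True

[3] O move#1: -1:+1/2*, -3:+1/0
[2] X move#2: -1:-1/1*
[1] O move#3: -1:+1/0*
[0] end (terminal -1, X#4); searched 3 to 6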